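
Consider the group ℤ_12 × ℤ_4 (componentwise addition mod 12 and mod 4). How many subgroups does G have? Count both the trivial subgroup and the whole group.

|G| = 48, so by Lagrange every subgroup order divides 48. Divisors: 1, 2, 3, 4, 6, 8, 12, 16, 24, 48.
Subgroups by order — order 1: 1; order 2: 3; order 3: 1; order 4: 7; order 6: 3; order 8: 3; order 12: 7; order 16: 1; order 24: 3; order 48: 1.
Total: 1 + 3 + 1 + 7 + 3 + 3 + 7 + 1 + 3 + 1 = 30.

30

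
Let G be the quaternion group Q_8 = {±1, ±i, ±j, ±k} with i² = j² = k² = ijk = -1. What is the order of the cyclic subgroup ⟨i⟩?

4

Computing powers of i: the smallest k with (i)^k = e is k = 4.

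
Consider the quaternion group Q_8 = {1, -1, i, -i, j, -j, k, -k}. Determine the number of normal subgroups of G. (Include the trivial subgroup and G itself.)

6

G has 6 subgroups. Checking conjugation-invariance by order — order 1: 1/1 normal; order 2: 1/1 normal; order 4: 3/3 normal; order 8: 1/1 normal.
Total normal subgroups: 6.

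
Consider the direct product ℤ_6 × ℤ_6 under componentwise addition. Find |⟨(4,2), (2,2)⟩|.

9

|⟨(4,2)⟩| = 3 and |⟨(2,2)⟩| = 3, so |H| is a multiple of lcm(3, 3) = 3 and divides |G| = 36.
Closing under the operation: H = {(0,0), (0,2), (0,4), (2,0), (2,2), (2,4), (4,0), (4,2), (4,4)}, so |H| = 9.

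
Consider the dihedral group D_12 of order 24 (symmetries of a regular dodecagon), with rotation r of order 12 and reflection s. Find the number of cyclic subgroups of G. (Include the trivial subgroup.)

18

Group the elements of G by the cyclic subgroup they generate; each cyclic subgroup of order d accounts for φ(d) elements.
Cyclic subgroups by order — order 1: 1; order 2: 13; order 3: 1; order 4: 1; order 6: 1; order 12: 1.
Total: 18.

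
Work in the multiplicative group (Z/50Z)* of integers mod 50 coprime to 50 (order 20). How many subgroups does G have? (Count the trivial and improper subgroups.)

6

|G| = 20, so by Lagrange every subgroup order divides 20. Divisors: 1, 2, 4, 5, 10, 20.
Subgroups by order — order 1: 1; order 2: 1; order 4: 1; order 5: 1; order 10: 1; order 20: 1.
Total: 1 + 1 + 1 + 1 + 1 + 1 = 6.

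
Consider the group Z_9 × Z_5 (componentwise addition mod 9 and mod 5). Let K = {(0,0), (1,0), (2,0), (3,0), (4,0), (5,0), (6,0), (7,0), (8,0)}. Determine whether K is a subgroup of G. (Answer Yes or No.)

Yes

|K| = 9 divides |G| = 45, consistent with Lagrange.
K contains the identity, every element's inverse is in K, and K is closed under +: it is a subgroup.
In fact K = ⟨(4,0)⟩.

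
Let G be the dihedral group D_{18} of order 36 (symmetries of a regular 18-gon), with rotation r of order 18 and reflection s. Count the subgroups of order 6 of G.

|G| = 36 and 6 | 36, so subgroups of order 6 are possible by Lagrange.
The subgroups of order 6 are: {e, r^6, r^12, r^4s, r^10s, r^16s}; {e, r^6, r^12, r^5s, r^11s, r^17s}; {e, r^6, r^12, s, r^6s, r^12s}; {e, r^6, r^12, rs, r^7s, r^13s}; … (7 in all).
So G has 7 subgroups of order 6.

7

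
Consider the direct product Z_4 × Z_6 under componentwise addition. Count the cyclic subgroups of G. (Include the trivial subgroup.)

Group the elements of G by the cyclic subgroup they generate; each cyclic subgroup of order d accounts for φ(d) elements.
Cyclic subgroups by order — order 1: 1; order 2: 3; order 3: 1; order 4: 2; order 6: 3; order 12: 2.
Total: 12.

12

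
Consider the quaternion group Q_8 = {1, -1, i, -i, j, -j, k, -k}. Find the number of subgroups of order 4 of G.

|G| = 8 and 4 | 8, so subgroups of order 4 are possible by Lagrange.
The subgroups of order 4 are: {1, -1, i, -i}; {1, -1, j, -j}; {1, -1, k, -k}.
So G has 3 subgroups of order 4.

3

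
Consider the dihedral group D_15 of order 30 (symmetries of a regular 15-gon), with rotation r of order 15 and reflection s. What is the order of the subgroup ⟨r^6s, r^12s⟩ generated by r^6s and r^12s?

10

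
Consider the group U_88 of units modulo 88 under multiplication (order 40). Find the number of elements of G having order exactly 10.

Enumerating element orders in G gives 28 elements of order 10.

28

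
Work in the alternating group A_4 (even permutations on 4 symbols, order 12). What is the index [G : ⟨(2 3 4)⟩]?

|⟨(2 3 4)⟩| = 3 and |G| = 12.
By Lagrange, [G : H] = |G|/|H| = 12/3 = 4.

4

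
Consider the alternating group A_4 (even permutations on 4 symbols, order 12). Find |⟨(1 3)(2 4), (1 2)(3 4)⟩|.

|⟨(1 3)(2 4)⟩| = 2 and |⟨(1 2)(3 4)⟩| = 2, so |H| is a multiple of lcm(2, 2) = 2 and divides |G| = 12.
Closing under the operation: H = {e, (1 2)(3 4), (1 3)(2 4), (1 4)(2 3)}, so |H| = 4.

4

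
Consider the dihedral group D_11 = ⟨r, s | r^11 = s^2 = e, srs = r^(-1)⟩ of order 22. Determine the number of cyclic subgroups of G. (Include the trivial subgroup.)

13

Group the elements of G by the cyclic subgroup they generate; each cyclic subgroup of order d accounts for φ(d) elements.
Cyclic subgroups by order — order 1: 1; order 2: 11; order 11: 1.
Total: 13.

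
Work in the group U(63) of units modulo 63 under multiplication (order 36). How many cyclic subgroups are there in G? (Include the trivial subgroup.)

Each element a generates a cyclic subgroup ⟨a⟩; distinct elements may generate the same one (a cyclic group of order d has φ(d) generators).
Cyclic subgroups by order — order 1: 1; order 2: 3; order 3: 4; order 6: 12.
Total: 20.

20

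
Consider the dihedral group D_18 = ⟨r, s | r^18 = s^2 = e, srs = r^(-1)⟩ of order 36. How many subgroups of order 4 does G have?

9

|G| = 36 and 4 | 36, so subgroups of order 4 are possible by Lagrange.
The subgroups of order 4 are: {e, r^9, rs, r^10s}; {e, r^9, r^2s, r^11s}; {e, r^9, r^3s, r^12s}; {e, r^9, r^4s, r^13s}; … (9 in all).
So G has 9 subgroups of order 4.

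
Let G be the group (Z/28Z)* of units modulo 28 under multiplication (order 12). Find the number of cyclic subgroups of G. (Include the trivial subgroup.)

8

Each element a generates a cyclic subgroup ⟨a⟩; distinct elements may generate the same one (a cyclic group of order d has φ(d) generators).
Cyclic subgroups by order — order 1: 1; order 2: 3; order 3: 1; order 6: 3.
Total: 8.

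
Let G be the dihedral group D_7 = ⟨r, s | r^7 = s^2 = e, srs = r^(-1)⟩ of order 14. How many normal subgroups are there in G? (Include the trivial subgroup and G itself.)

3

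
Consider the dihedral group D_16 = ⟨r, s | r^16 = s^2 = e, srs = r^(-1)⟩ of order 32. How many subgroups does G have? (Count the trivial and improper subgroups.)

36

|G| = 32, so by Lagrange every subgroup order divides 32. Divisors: 1, 2, 4, 8, 16, 32.
Subgroups by order — order 1: 1; order 2: 17; order 4: 9; order 8: 5; order 16: 3; order 32: 1.
Total: 1 + 17 + 9 + 5 + 3 + 1 = 36.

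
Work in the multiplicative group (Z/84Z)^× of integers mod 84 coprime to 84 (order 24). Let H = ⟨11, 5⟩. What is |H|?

12

|⟨11⟩| = 6 and |⟨5⟩| = 6, so |H| is a multiple of lcm(6, 6) = 6 and divides |G| = 24.
Closing under the operation: H = {1, 5, 11, 17, 19, 23, 25, 31, 37, 41, 55, 71}, so |H| = 12.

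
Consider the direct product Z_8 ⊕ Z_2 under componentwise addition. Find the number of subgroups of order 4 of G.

|G| = 16 and 4 | 16, so subgroups of order 4 are possible by Lagrange.
The subgroups of order 4 are: {(0,0), (0,1), (4,0), (4,1)}; {(0,0), (2,0), (4,0), (6,0)}; {(0,0), (2,1), (4,0), (6,1)}.
So G has 3 subgroups of order 4.

3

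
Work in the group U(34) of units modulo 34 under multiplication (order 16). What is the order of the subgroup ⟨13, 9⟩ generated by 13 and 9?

8

|⟨13⟩| = 4 and |⟨9⟩| = 8, so |H| is a multiple of lcm(4, 8) = 8 and divides |G| = 16.
Closing under the operation: H = {1, 9, 13, 15, 19, 21, 25, 33}, so |H| = 8.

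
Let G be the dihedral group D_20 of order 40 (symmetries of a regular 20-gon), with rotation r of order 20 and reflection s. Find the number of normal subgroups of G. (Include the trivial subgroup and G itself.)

G has 48 subgroups. Checking conjugation-invariance by order — order 1: 1/1 normal; order 2: 1/21 normal; order 4: 1/11 normal; order 5: 1/1 normal; order 8: 0/5 normal; order 10: 1/5 normal; order 20: 3/3 normal; order 40: 1/1 normal.
Total normal subgroups: 9.

9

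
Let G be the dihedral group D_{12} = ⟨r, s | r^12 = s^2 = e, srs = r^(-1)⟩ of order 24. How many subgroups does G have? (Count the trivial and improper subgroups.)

34

|G| = 24, so by Lagrange every subgroup order divides 24. Divisors: 1, 2, 3, 4, 6, 8, 12, 24.
Subgroups by order — order 1: 1; order 2: 13; order 3: 1; order 4: 7; order 6: 5; order 8: 3; order 12: 3; order 24: 1.
Total: 1 + 13 + 1 + 7 + 5 + 3 + 3 + 1 = 34.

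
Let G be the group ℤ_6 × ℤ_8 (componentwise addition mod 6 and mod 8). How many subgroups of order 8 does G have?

3

|G| = 48 and 8 | 48, so subgroups of order 8 are possible by Lagrange.
The subgroups of order 8 are: {(0,0), (0,1), (0,2), (0,3), (0,4), (0,5), (0,6), (0,7)}; {(0,0), (0,2), (0,4), (0,6), (3,0), (3,2), (3,4), (3,6)}; {(0,0), (0,2), (0,4), (0,6), (3,1), (3,3), (3,5), (3,7)}.
So G has 3 subgroups of order 8.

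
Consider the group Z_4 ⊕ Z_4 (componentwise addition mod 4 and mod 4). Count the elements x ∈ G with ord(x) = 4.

12

An element (a,b) has order lcm(ord(a), ord(b)); count pairs with lcm equal to 4.
Enumerating gives 12 such elements.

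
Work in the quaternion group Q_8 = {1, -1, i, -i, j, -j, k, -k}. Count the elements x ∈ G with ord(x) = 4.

The elements of order 4 are: i, -i, j, -j, k, -k.
That's 6.

6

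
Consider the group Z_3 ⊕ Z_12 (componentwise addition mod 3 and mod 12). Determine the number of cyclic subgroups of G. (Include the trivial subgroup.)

15

A cyclic subgroup of order d is generated by each of its φ(d) elements of order d, so the cyclic subgroups of order d number (#elements of order d)/φ(d).
Cyclic subgroups by order — order 1: 1; order 2: 1; order 3: 4; order 4: 1; order 6: 4; order 12: 4.
Total: 15.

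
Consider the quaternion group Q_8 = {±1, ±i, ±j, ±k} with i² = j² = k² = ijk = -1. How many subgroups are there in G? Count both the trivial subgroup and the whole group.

6

|G| = 8, so by Lagrange every subgroup order divides 8. Divisors: 1, 2, 4, 8.
Subgroups by order — order 1: 1; order 2: 1; order 4: 3; order 8: 1.
Total: 1 + 1 + 3 + 1 = 6.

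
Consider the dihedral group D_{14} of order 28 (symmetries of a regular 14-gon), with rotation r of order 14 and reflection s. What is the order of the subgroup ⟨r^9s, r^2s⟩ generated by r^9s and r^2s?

|⟨r^9s⟩| = 2 and |⟨r^2s⟩| = 2, so |H| is a multiple of lcm(2, 2) = 2 and divides |G| = 28.
Closing under the operation: H = {e, r^7, r^2s, r^9s}, so |H| = 4.

4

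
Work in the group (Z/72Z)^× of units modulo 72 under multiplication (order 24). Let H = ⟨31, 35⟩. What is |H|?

12

|⟨31⟩| = 6 and |⟨35⟩| = 2, so |H| is a multiple of lcm(6, 2) = 6 and divides |G| = 24.
Closing under the operation: H = {1, 5, 7, 11, 25, 29, 31, 35, 49, 53, 55, 59}, so |H| = 12.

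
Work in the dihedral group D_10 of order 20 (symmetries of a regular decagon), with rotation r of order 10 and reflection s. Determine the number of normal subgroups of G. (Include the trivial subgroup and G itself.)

G has 22 subgroups. Checking conjugation-invariance by order — order 1: 1/1 normal; order 2: 1/11 normal; order 4: 0/5 normal; order 5: 1/1 normal; order 10: 3/3 normal; order 20: 1/1 normal.
Total normal subgroups: 7.

7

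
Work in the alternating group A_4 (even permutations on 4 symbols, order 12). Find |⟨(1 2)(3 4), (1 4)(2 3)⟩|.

|⟨(1 2)(3 4)⟩| = 2 and |⟨(1 4)(2 3)⟩| = 2, so |H| is a multiple of lcm(2, 2) = 2 and divides |G| = 12.
Closing under the operation: H = {e, (1 2)(3 4), (1 3)(2 4), (1 4)(2 3)}, so |H| = 4.

4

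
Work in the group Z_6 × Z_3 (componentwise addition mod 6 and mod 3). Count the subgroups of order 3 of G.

4

|G| = 18 and 3 | 18, so subgroups of order 3 are possible by Lagrange.
The subgroups of order 3 are: {(0,0), (0,1), (0,2)}; {(0,0), (2,0), (4,0)}; {(0,0), (2,1), (4,2)}; {(0,0), (2,2), (4,1)}.
So G has 4 subgroups of order 3.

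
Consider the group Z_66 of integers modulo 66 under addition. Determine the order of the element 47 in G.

In Z_66, the order of an element a is n/gcd(a, n).
gcd(47, 66) = 1, so |⟨47⟩| = 66/1 = 66.

66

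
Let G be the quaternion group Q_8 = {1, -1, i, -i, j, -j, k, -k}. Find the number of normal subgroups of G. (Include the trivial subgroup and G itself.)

6

G has 6 subgroups. Checking conjugation-invariance by order — order 1: 1/1 normal; order 2: 1/1 normal; order 4: 3/3 normal; order 8: 1/1 normal.
Total normal subgroups: 6.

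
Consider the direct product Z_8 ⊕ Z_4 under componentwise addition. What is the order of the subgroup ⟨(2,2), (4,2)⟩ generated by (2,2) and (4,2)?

|⟨(2,2)⟩| = 4 and |⟨(4,2)⟩| = 2, so |H| is a multiple of lcm(4, 2) = 4 and divides |G| = 32.
Closing under the operation: H = {(0,0), (0,2), (2,0), (2,2), (4,0), (4,2), (6,0), (6,2)}, so |H| = 8.

8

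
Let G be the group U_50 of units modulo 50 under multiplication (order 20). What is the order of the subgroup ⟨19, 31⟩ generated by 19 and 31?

10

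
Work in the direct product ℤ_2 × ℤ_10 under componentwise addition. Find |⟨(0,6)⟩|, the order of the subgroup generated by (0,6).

5

The order of (0,6) in Z_2 × Z_10 is lcm(ord(0) in Z_2, ord(6) in Z_10).
ord(0) = 1 and ord(6) = 5, so |⟨(0,6)⟩| = lcm(1, 5) = 5.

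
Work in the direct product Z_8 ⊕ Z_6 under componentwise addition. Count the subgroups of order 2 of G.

|G| = 48 and 2 | 48, so subgroups of order 2 are possible by Lagrange.
The subgroups of order 2 are: {(0,0), (0,3)}; {(0,0), (4,0)}; {(0,0), (4,3)}.
So G has 3 subgroups of order 2.

3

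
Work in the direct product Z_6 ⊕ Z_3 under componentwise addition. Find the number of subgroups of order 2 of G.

|G| = 18 and 2 | 18, so subgroups of order 2 are possible by Lagrange.
The subgroups of order 2 are: {(0,0), (3,0)}.
So G has 1 subgroup of order 2.

1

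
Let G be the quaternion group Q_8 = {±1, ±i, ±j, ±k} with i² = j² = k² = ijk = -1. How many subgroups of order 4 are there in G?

3

|G| = 8 and 4 | 8, so subgroups of order 4 are possible by Lagrange.
The subgroups of order 4 are: {1, -1, i, -i}; {1, -1, j, -j}; {1, -1, k, -k}.
So G has 3 subgroups of order 4.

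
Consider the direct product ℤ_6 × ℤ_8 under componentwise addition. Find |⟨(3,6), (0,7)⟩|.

16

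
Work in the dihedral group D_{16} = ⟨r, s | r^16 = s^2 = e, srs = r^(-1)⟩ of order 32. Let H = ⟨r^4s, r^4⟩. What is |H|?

8

|⟨r^4s⟩| = 2 and |⟨r^4⟩| = 4, so |H| is a multiple of lcm(2, 4) = 4 and divides |G| = 32.
Closing under the operation: H = {e, r^4, r^8, r^12, s, r^4s, r^8s, r^12s}, so |H| = 8.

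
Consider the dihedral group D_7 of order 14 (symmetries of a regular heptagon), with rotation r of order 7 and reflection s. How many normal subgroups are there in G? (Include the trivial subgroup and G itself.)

3

G has 10 subgroups. Checking conjugation-invariance by order — order 1: 1/1 normal; order 2: 0/7 normal; order 7: 1/1 normal; order 14: 1/1 normal.
Total normal subgroups: 3.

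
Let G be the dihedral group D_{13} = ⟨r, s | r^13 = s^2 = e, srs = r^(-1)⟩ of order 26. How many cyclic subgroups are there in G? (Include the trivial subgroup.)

15

Group the elements of G by the cyclic subgroup they generate; each cyclic subgroup of order d accounts for φ(d) elements.
Cyclic subgroups by order — order 1: 1; order 2: 13; order 13: 1.
Total: 15.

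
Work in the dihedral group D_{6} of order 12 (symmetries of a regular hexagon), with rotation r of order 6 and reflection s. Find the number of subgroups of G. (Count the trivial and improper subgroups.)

16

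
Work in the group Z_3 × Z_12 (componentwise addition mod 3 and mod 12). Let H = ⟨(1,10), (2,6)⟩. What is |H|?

18

|⟨(1,10)⟩| = 6 and |⟨(2,6)⟩| = 6, so |H| is a multiple of lcm(6, 6) = 6 and divides |G| = 36.
Closing under the operation: H = {(0,0), (0,2), (0,4), (0,6), (0,8), (0,10), (1,0), (1,2), (1,4), (1,6), (1,8), (1,10), (2,0), (2,2), (2,4), (2,6), (2,8), (2,10)}, so |H| = 18.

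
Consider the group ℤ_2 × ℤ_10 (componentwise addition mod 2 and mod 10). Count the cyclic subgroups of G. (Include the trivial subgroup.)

Each element a generates a cyclic subgroup ⟨a⟩; distinct elements may generate the same one (a cyclic group of order d has φ(d) generators).
Cyclic subgroups by order — order 1: 1; order 2: 3; order 5: 1; order 10: 3.
Total: 8.

8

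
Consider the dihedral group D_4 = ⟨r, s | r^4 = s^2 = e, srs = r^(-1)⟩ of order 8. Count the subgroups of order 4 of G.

3

|G| = 8 and 4 | 8, so subgroups of order 4 are possible by Lagrange.
The subgroups of order 4 are: {e, r, r^2, r^3}; {e, r^2, s, r^2s}; {e, r^2, rs, r^3s}.
So G has 3 subgroups of order 4.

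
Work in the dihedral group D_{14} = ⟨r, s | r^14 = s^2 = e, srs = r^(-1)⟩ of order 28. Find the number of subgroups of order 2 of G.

|G| = 28 and 2 | 28, so subgroups of order 2 are possible by Lagrange.
The subgroups of order 2 are: {e, r^10s}; {e, r^11s}; {e, r^12s}; {e, r^13s}; … (15 in all).
So G has 15 subgroups of order 2.

15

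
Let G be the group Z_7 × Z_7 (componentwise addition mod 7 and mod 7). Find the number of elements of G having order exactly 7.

An element (a,b) has order lcm(ord(a), ord(b)); count pairs with lcm equal to 7.
Enumerating gives 48 such elements.

48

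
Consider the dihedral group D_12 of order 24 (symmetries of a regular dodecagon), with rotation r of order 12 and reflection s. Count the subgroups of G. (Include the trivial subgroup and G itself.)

|G| = 24, so by Lagrange every subgroup order divides 24. Divisors: 1, 2, 3, 4, 6, 8, 12, 24.
Subgroups by order — order 1: 1; order 2: 13; order 3: 1; order 4: 7; order 6: 5; order 8: 3; order 12: 3; order 24: 1.
Total: 1 + 13 + 1 + 7 + 5 + 3 + 3 + 1 = 34.

34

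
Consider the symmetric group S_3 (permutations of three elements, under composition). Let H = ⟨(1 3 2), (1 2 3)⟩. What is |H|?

3

|⟨(1 3 2)⟩| = 3 and |⟨(1 2 3)⟩| = 3, so |H| is a multiple of lcm(3, 3) = 3 and divides |G| = 6.
Closing under the operation: H = {e, (1 2 3), (1 3 2)}, so |H| = 3.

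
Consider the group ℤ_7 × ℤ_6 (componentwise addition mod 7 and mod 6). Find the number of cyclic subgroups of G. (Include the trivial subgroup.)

A cyclic subgroup of order d is generated by each of its φ(d) elements of order d, so the cyclic subgroups of order d number (#elements of order d)/φ(d).
Cyclic subgroups by order — order 1: 1; order 2: 1; order 3: 1; order 6: 1; order 7: 1; order 14: 1; order 21: 1; order 42: 1.
Total: 8.

8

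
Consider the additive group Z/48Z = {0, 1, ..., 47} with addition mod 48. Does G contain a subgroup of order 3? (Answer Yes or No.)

Yes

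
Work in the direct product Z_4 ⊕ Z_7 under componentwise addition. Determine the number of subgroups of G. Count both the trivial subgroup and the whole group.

6

|G| = 28, so by Lagrange every subgroup order divides 28. Divisors: 1, 2, 4, 7, 14, 28.
Subgroups by order — order 1: 1; order 2: 1; order 4: 1; order 7: 1; order 14: 1; order 28: 1.
Total: 1 + 1 + 1 + 1 + 1 + 1 = 6.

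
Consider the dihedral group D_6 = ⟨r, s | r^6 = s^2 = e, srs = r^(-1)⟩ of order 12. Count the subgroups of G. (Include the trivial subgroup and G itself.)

|G| = 12, so by Lagrange every subgroup order divides 12. Divisors: 1, 2, 3, 4, 6, 12.
Subgroups by order — order 1: 1; order 2: 7; order 3: 1; order 4: 3; order 6: 3; order 12: 1.
Total: 1 + 7 + 1 + 3 + 3 + 1 = 16.

16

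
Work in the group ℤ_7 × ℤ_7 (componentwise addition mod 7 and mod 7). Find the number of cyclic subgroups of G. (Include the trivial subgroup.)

A cyclic subgroup of order d is generated by each of its φ(d) elements of order d, so the cyclic subgroups of order d number (#elements of order d)/φ(d).
Cyclic subgroups by order — order 1: 1; order 7: 8.
Total: 9.

9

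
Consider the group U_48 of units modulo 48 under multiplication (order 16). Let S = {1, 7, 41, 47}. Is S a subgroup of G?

Yes

|S| = 4 divides |G| = 16, consistent with Lagrange.
S contains the identity, every element's inverse is in S, and S is closed under ·: it is a subgroup.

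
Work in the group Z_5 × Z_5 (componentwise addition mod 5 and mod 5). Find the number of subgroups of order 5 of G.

|G| = 25 and 5 | 25, so subgroups of order 5 are possible by Lagrange.
The subgroups of order 5 are: {(0,0), (0,1), (0,2), (0,3), (0,4)}; {(0,0), (1,0), (2,0), (3,0), (4,0)}; {(0,0), (1,1), (2,2), (3,3), (4,4)}; {(0,0), (1,2), (2,4), (3,1), (4,3)}; … (6 in all).
So G has 6 subgroups of order 5.

6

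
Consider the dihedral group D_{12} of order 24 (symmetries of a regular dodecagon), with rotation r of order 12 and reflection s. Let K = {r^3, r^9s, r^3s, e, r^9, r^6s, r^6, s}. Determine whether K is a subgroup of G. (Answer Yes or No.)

|K| = 8 divides |G| = 24, consistent with Lagrange.
K contains the identity, every element's inverse is in K, and K is closed under ·: it is a subgroup.

Yes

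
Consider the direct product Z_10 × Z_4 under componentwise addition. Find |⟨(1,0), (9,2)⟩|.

20

|⟨(1,0)⟩| = 10 and |⟨(9,2)⟩| = 10, so |H| is a multiple of lcm(10, 10) = 10 and divides |G| = 40.
Closing under the operation: H = {(0,0), (0,2), (1,0), (1,2), (2,0), (2,2), (3,0), (3,2), (4,0), (4,2), (5,0), (5,2), (6,0), (6,2), (7,0), (7,2), (8,0), (8,2), (9,0), (9,2)}, so |H| = 20.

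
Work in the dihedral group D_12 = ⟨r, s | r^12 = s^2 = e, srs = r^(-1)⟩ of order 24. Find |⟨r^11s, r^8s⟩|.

8

|⟨r^11s⟩| = 2 and |⟨r^8s⟩| = 2, so |H| is a multiple of lcm(2, 2) = 2 and divides |G| = 24.
Closing under the operation: H = {e, r^3, r^6, r^9, r^2s, r^5s, r^8s, r^11s}, so |H| = 8.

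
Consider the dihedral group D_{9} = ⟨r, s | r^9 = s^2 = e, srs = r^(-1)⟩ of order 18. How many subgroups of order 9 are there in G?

1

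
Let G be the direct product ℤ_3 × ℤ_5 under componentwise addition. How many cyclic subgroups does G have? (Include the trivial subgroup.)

4

Each element a generates a cyclic subgroup ⟨a⟩; distinct elements may generate the same one (a cyclic group of order d has φ(d) generators).
Cyclic subgroups by order — order 1: 1; order 3: 1; order 5: 1; order 15: 1.
Total: 4.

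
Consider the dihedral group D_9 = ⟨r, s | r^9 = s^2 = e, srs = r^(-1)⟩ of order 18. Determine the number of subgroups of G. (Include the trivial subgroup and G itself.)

16

|G| = 18, so by Lagrange every subgroup order divides 18. Divisors: 1, 2, 3, 6, 9, 18.
Subgroups by order — order 1: 1; order 2: 9; order 3: 1; order 6: 3; order 9: 1; order 18: 1.
Total: 1 + 9 + 1 + 3 + 1 + 1 = 16.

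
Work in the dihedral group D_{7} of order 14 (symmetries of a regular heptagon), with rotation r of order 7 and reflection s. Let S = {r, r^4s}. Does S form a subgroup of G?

The identity e ∉ S, so S is not a subgroup.

No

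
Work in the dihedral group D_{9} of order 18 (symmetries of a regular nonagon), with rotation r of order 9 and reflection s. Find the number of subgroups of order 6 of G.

|G| = 18 and 6 | 18, so subgroups of order 6 are possible by Lagrange.
The subgroups of order 6 are: {e, r^3, r^6, r^2s, r^5s, r^8s}; {e, r^3, r^6, s, r^3s, r^6s}; {e, r^3, r^6, rs, r^4s, r^7s}.
So G has 3 subgroups of order 6.

3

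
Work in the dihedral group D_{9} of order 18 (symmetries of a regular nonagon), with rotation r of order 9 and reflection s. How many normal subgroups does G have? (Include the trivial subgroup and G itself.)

G has 16 subgroups. Checking conjugation-invariance by order — order 1: 1/1 normal; order 2: 0/9 normal; order 3: 1/1 normal; order 6: 0/3 normal; order 9: 1/1 normal; order 18: 1/1 normal.
Total normal subgroups: 4.

4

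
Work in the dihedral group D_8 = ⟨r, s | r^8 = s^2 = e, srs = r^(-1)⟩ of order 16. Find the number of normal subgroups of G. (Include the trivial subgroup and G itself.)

G has 19 subgroups. Checking conjugation-invariance by order — order 1: 1/1 normal; order 2: 1/9 normal; order 4: 1/5 normal; order 8: 3/3 normal; order 16: 1/1 normal.
Total normal subgroups: 7.

7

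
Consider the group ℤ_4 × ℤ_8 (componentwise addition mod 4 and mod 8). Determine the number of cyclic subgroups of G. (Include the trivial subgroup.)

14

Group the elements of G by the cyclic subgroup they generate; each cyclic subgroup of order d accounts for φ(d) elements.
Cyclic subgroups by order — order 1: 1; order 2: 3; order 4: 6; order 8: 4.
Total: 14.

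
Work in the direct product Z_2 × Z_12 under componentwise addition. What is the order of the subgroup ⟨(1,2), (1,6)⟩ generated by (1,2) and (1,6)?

|⟨(1,2)⟩| = 6 and |⟨(1,6)⟩| = 2, so |H| is a multiple of lcm(6, 2) = 6 and divides |G| = 24.
Closing under the operation: H = {(0,0), (0,4), (0,8), (1,2), (1,6), (1,10)}, so |H| = 6.

6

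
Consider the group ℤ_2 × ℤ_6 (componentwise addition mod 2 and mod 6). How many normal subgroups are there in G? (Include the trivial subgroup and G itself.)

10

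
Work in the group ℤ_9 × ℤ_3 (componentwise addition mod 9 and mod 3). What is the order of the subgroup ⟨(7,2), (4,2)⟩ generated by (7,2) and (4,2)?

9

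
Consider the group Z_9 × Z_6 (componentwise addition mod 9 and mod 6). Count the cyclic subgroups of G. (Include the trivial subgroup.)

16

Each element a generates a cyclic subgroup ⟨a⟩; distinct elements may generate the same one (a cyclic group of order d has φ(d) generators).
Cyclic subgroups by order — order 1: 1; order 2: 1; order 3: 4; order 6: 4; order 9: 3; order 18: 3.
Total: 16.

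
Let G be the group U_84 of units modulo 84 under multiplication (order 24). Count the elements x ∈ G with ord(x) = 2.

The elements of order 2 are: 13, 29, 41, 43, 55, 71, 83.
That's 7.

7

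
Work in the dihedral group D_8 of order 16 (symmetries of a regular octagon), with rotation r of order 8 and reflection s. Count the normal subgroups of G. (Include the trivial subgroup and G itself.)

7

G has 19 subgroups. Checking conjugation-invariance by order — order 1: 1/1 normal; order 2: 1/9 normal; order 4: 1/5 normal; order 8: 3/3 normal; order 16: 1/1 normal.
Total normal subgroups: 7.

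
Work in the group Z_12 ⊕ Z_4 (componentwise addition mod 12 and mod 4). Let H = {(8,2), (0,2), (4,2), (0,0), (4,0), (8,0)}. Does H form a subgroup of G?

|H| = 6 divides |G| = 48, consistent with Lagrange.
H contains the identity, every element's inverse is in H, and H is closed under +: it is a subgroup.
In fact H = ⟨(4,2)⟩.

Yes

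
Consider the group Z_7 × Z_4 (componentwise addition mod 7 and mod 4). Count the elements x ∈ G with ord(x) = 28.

12

An element (a,b) has order lcm(ord(a), ord(b)); count pairs with lcm equal to 28.
Enumerating gives 12 such elements.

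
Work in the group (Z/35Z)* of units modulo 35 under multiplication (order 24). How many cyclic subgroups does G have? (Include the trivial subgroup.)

Each element a generates a cyclic subgroup ⟨a⟩; distinct elements may generate the same one (a cyclic group of order d has φ(d) generators).
Cyclic subgroups by order — order 1: 1; order 2: 3; order 3: 1; order 4: 2; order 6: 3; order 12: 2.
Total: 12.

12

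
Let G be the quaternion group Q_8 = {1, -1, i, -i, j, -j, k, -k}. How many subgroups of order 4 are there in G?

|G| = 8 and 4 | 8, so subgroups of order 4 are possible by Lagrange.
The subgroups of order 4 are: {1, -1, i, -i}; {1, -1, j, -j}; {1, -1, k, -k}.
So G has 3 subgroups of order 4.

3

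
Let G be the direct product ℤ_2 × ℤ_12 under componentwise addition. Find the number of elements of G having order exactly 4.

4

An element (a,b) has order lcm(ord(a), ord(b)); count pairs with lcm equal to 4.
Enumerating gives 4 such elements.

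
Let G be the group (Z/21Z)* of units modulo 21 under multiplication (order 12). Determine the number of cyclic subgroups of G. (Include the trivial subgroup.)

8

A cyclic subgroup of order d is generated by each of its φ(d) elements of order d, so the cyclic subgroups of order d number (#elements of order d)/φ(d).
Cyclic subgroups by order — order 1: 1; order 2: 3; order 3: 1; order 6: 3.
Total: 8.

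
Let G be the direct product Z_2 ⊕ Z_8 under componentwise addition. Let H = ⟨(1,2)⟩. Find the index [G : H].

|⟨(1,2)⟩| = 4 and |G| = 16.
By Lagrange, [G : H] = |G|/|H| = 16/4 = 4.

4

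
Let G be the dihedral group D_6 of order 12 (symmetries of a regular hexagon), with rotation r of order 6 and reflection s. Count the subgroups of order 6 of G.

|G| = 12 and 6 | 12, so subgroups of order 6 are possible by Lagrange.
The subgroups of order 6 are: {e, r, r^2, r^3, r^4, r^5}; {e, r^2, r^4, s, r^2s, r^4s}; {e, r^2, r^4, rs, r^3s, r^5s}.
So G has 3 subgroups of order 6.

3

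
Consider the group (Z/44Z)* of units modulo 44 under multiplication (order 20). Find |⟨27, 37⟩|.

10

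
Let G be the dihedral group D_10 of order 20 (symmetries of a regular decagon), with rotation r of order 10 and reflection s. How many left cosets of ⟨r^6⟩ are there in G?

4

|⟨r^6⟩| = 5 and |G| = 20.
By Lagrange, [G : H] = |G|/|H| = 20/5 = 4.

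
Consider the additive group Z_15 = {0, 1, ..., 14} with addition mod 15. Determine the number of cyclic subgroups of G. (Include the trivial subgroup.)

Each element a generates a cyclic subgroup ⟨a⟩; distinct elements may generate the same one (a cyclic group of order d has φ(d) generators).
Cyclic subgroups by order — order 1: 1; order 3: 1; order 5: 1; order 15: 1.
Total: 4.

4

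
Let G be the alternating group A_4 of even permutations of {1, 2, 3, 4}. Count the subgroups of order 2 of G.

3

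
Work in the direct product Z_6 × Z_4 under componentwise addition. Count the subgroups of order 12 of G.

|G| = 24 and 12 | 24, so subgroups of order 12 are possible by Lagrange.
The subgroups of order 12 are: {(0,0), (0,1), (0,2), (0,3), (2,0), (2,1), (2,2), (2,3), (4,0), (4,1), (4,2), (4,3)}; {(0,0), (0,2), (1,0), (1,2), (2,0), (2,2), (3,0), (3,2), (4,0), (4,2), (5,0), (5,2)}; {(0,0), (0,2), (1,1), (1,3), (2,0), (2,2), (3,1), (3,3), (4,0), (4,2), (5,1), (5,3)}.
So G has 3 subgroups of order 12.

3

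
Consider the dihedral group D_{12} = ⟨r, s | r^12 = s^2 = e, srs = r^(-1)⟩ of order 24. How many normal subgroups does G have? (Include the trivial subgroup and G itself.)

G has 34 subgroups. Checking conjugation-invariance by order — order 1: 1/1 normal; order 2: 1/13 normal; order 3: 1/1 normal; order 4: 1/7 normal; order 6: 1/5 normal; order 8: 0/3 normal; order 12: 3/3 normal; order 24: 1/1 normal.
Total normal subgroups: 9.

9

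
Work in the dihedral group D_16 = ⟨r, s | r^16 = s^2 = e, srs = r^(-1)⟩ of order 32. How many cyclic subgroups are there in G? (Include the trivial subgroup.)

Each element a generates a cyclic subgroup ⟨a⟩; distinct elements may generate the same one (a cyclic group of order d has φ(d) generators).
Cyclic subgroups by order — order 1: 1; order 2: 17; order 4: 1; order 8: 1; order 16: 1.
Total: 21.

21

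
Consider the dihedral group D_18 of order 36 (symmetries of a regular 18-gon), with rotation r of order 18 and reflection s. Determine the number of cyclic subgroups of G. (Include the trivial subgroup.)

24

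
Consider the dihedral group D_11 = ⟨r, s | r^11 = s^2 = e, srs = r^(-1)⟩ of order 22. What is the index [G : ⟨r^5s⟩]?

|⟨r^5s⟩| = 2 and |G| = 22.
By Lagrange, [G : H] = |G|/|H| = 22/2 = 11.

11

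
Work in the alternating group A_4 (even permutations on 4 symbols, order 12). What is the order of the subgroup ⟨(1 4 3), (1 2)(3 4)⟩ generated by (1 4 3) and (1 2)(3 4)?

|⟨(1 4 3)⟩| = 3 and |⟨(1 2)(3 4)⟩| = 2, so |H| is a multiple of lcm(3, 2) = 6 and divides |G| = 12.
Closing {(1 4 3), (1 2)(3 4)} under the group operation gives all of G, so |H| = 12.

12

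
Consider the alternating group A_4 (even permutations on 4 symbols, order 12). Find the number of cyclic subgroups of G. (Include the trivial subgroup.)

8

Group the elements of G by the cyclic subgroup they generate; each cyclic subgroup of order d accounts for φ(d) elements.
Cyclic subgroups by order — order 1: 1; order 2: 3; order 3: 4.
Total: 8.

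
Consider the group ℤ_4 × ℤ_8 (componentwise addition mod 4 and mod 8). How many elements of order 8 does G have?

16

An element (a,b) has order lcm(ord(a), ord(b)); count pairs with lcm equal to 8.
Enumerating gives 16 such elements.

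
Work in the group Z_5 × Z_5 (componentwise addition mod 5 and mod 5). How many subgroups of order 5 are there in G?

|G| = 25 and 5 | 25, so subgroups of order 5 are possible by Lagrange.
The subgroups of order 5 are: {(0,0), (0,1), (0,2), (0,3), (0,4)}; {(0,0), (1,0), (2,0), (3,0), (4,0)}; {(0,0), (1,1), (2,2), (3,3), (4,4)}; {(0,0), (1,2), (2,4), (3,1), (4,3)}; … (6 in all).
So G has 6 subgroups of order 5.

6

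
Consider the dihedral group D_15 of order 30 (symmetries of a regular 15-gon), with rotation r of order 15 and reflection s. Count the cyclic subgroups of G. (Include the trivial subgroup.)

A cyclic subgroup of order d is generated by each of its φ(d) elements of order d, so the cyclic subgroups of order d number (#elements of order d)/φ(d).
Cyclic subgroups by order — order 1: 1; order 2: 15; order 3: 1; order 5: 1; order 15: 1.
Total: 19.

19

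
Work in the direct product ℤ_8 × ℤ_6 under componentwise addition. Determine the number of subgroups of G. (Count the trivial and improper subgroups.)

|G| = 48, so by Lagrange every subgroup order divides 48. Divisors: 1, 2, 3, 4, 6, 8, 12, 16, 24, 48.
Subgroups by order — order 1: 1; order 2: 3; order 3: 1; order 4: 3; order 6: 3; order 8: 3; order 12: 3; order 16: 1; order 24: 3; order 48: 1.
Total: 1 + 3 + 1 + 3 + 3 + 3 + 3 + 1 + 3 + 1 = 22.

22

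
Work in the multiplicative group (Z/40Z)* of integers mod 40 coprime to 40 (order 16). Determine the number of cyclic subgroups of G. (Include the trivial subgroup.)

12

Group the elements of G by the cyclic subgroup they generate; each cyclic subgroup of order d accounts for φ(d) elements.
Cyclic subgroups by order — order 1: 1; order 2: 7; order 4: 4.
Total: 12.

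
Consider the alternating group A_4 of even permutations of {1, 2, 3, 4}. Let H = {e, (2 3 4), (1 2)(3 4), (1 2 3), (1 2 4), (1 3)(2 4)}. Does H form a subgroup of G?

No

(1 2 4) ∈ H but its inverse (1 4 2) ∉ H, so H is not a subgroup.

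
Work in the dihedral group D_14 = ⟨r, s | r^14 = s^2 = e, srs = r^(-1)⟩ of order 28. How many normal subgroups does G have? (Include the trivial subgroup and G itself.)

G has 28 subgroups. Checking conjugation-invariance by order — order 1: 1/1 normal; order 2: 1/15 normal; order 4: 0/7 normal; order 7: 1/1 normal; order 14: 3/3 normal; order 28: 1/1 normal.
Total normal subgroups: 7.

7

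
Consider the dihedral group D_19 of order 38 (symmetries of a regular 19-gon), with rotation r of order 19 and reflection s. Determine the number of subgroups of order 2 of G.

19

|G| = 38 and 2 | 38, so subgroups of order 2 are possible by Lagrange.
The subgroups of order 2 are: {e, r^10s}; {e, r^11s}; {e, r^12s}; {e, r^13s}; … (19 in all).
So G has 19 subgroups of order 2.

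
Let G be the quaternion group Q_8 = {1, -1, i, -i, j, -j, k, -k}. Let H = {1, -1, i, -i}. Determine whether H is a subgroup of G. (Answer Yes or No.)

Yes

|H| = 4 divides |G| = 8, consistent with Lagrange.
H contains the identity, every element's inverse is in H, and H is closed under ·: it is a subgroup.
In fact H = ⟨-i⟩.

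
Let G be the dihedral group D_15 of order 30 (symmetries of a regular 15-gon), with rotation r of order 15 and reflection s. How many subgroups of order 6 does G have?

5

|G| = 30 and 6 | 30, so subgroups of order 6 are possible by Lagrange.
The subgroups of order 6 are: {e, r^5, r^10, s, r^5s, r^10s}; {e, r^5, r^10, rs, r^6s, r^11s}; {e, r^5, r^10, r^2s, r^7s, r^12s}; {e, r^5, r^10, r^3s, r^8s, r^13s}; … (5 in all).
So G has 5 subgroups of order 6.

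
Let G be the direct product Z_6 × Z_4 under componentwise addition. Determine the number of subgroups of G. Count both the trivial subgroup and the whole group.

16

|G| = 24, so by Lagrange every subgroup order divides 24. Divisors: 1, 2, 3, 4, 6, 8, 12, 24.
Subgroups by order — order 1: 1; order 2: 3; order 3: 1; order 4: 3; order 6: 3; order 8: 1; order 12: 3; order 24: 1.
Total: 1 + 3 + 1 + 3 + 3 + 1 + 3 + 1 = 16.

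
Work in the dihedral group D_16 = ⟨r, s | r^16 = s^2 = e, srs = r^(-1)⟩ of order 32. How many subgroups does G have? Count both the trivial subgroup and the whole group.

36

|G| = 32, so by Lagrange every subgroup order divides 32. Divisors: 1, 2, 4, 8, 16, 32.
Subgroups by order — order 1: 1; order 2: 17; order 4: 9; order 8: 5; order 16: 3; order 32: 1.
Total: 1 + 17 + 9 + 5 + 3 + 1 = 36.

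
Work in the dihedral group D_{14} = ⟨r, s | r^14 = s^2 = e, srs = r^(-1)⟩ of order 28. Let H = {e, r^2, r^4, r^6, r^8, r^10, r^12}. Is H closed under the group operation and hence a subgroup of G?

Yes

|H| = 7 divides |G| = 28, consistent with Lagrange.
H contains the identity, every element's inverse is in H, and H is closed under ·: it is a subgroup.
In fact H = ⟨r^4⟩.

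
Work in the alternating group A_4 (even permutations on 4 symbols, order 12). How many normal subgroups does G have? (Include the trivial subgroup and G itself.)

G has 10 subgroups. Checking conjugation-invariance by order — order 1: 1/1 normal; order 2: 0/3 normal; order 3: 0/4 normal; order 4: 1/1 normal; order 12: 1/1 normal.
Total normal subgroups: 3.

3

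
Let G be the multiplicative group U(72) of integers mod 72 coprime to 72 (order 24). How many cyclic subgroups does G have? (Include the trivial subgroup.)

A cyclic subgroup of order d is generated by each of its φ(d) elements of order d, so the cyclic subgroups of order d number (#elements of order d)/φ(d).
Cyclic subgroups by order — order 1: 1; order 2: 7; order 3: 1; order 6: 7.
Total: 16.

16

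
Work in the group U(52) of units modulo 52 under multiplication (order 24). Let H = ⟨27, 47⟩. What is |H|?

|⟨27⟩| = 2 and |⟨47⟩| = 4, so |H| is a multiple of lcm(2, 4) = 4 and divides |G| = 24.
Closing under the operation: H = {1, 5, 21, 25, 27, 31, 47, 51}, so |H| = 8.

8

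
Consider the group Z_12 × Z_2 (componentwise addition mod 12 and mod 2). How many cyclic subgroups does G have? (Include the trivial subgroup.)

Each element a generates a cyclic subgroup ⟨a⟩; distinct elements may generate the same one (a cyclic group of order d has φ(d) generators).
Cyclic subgroups by order — order 1: 1; order 2: 3; order 3: 1; order 4: 2; order 6: 3; order 12: 2.
Total: 12.

12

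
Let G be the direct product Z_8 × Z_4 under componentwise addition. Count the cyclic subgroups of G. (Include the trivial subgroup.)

14

A cyclic subgroup of order d is generated by each of its φ(d) elements of order d, so the cyclic subgroups of order d number (#elements of order d)/φ(d).
Cyclic subgroups by order — order 1: 1; order 2: 3; order 4: 6; order 8: 4.
Total: 14.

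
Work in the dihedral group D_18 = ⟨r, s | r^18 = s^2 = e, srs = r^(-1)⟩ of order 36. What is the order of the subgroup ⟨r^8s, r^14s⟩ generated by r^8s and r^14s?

|⟨r^8s⟩| = 2 and |⟨r^14s⟩| = 2, so |H| is a multiple of lcm(2, 2) = 2 and divides |G| = 36.
Closing under the operation: H = {e, r^6, r^12, r^2s, r^8s, r^14s}, so |H| = 6.

6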